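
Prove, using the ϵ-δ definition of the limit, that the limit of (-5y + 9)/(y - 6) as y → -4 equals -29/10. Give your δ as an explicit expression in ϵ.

Let ϵ > 0 be given. We want δ > 0 with 0 < |y + 4| < δ ⇒ |(-5y + 9)/(y - 6) + 29/10| < ϵ.
Combining over a common denominator, (-5y + 9)/(y - 6) + 29/10 = [(-5y + 9)·(-10) − 29·(y - 6)] / [(-10)·(y - 6)] = 21(y + 4) / ((-10)(y - 6)).
So |(-5y + 9)/(y - 6) + 29/10| = 21|y + 4| / (10·|y − 6|).
Require δ ≤ 5, so |y − 6| ≥ |-10| − |y + 4| > 10 − 5 = 5.
Hence |(-5y + 9)/(y - 6) + 29/10| < 21|y + 4|/(10·5) = (21/50)|y + 4|, which is < ϵ once |y + 4| < (50/21)ϵ.
Take δ = min(5, (50/21)ϵ). Then 0 < |y + 4| < δ forces both bounds, so |(-5y + 9)/(y - 6) + 29/10| < ϵ.

δ = min(5, (50/21)ϵ)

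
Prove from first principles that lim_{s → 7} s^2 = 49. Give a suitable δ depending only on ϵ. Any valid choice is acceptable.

δ = min(1, ϵ/15)

Fix ϵ > 0. We seek δ > 0 with 0 < |s − 7| < δ ⇒ |s^2 − 49| < ϵ.
Factor: s^2 − 49 = (s − 7)(s + 7), so |s^2 − 49| = |s − 7|·|s + 7|.
Impose δ ≤ 1 so that |s| < 8; then |s + 7| ≤ 15.
Hence |s^2 − 49| ≤ 15|s − 7|, which is < ϵ once |s − 7| < ϵ/15.
Take δ = min(1, ϵ/15). If 0 < |s − 7| < δ then both bounds hold and |s^2 − 49| ≤ 15|s − 7| < 15·(ϵ/15) = ϵ.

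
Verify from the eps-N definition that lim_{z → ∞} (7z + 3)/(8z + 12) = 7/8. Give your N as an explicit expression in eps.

N = (15/16)/eps

Let eps > 0 be given. We seek N > 0 such that z > N implies |(7z + 3)/(8z + 12) − (7/8)| < eps.
(7z + 3)/(8z + 12) − (7/8) = (8(7z + 3) − 7(8z + 12)) / (8(8z + 12)) = -60/(8(8z + 12)).
For z > 0 we have 8z + 12 > 8z, so |(7z + 3)/(8z + 12) − (7/8)| = 60/(8(8z + 12)) < 60/(8·8z) = (15/16)/z.
Thus |(7z + 3)/(8z + 12) − (7/8)| < eps whenever z > (15/16)/eps.
Take N = (15/16)/eps. If z > N then |(7z + 3)/(8z + 12) − (7/8)| < (15/16)/z < eps.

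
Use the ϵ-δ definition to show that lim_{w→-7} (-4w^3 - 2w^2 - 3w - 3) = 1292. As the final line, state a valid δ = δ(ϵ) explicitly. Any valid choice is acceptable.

δ = min(1, ϵ/649)

Let ϵ > 0. We want δ > 0 such that 0 < |w + 7| < δ implies |(-4w^3 - 2w^2 - 3w - 3) − 1292| < ϵ.
(-4w^3 - 2w^2 - 3w - 3) − 1292 = -4w^3 - 2w^2 - 3w - 1295 = (w + 7)(-4w^2 + 26w - 185).
So |(-4w^3 - 2w^2 - 3w - 3) − 1292| = |w + 7|·|-4w^2 + 26w - 185|.
Assume first that |w + 7| < 1, so |w| < 8. Then |-4w^2 + 26w - 185| ≤ 4·8^2 + 26·8 + 185 = 649.
Hence |(-4w^3 - 2w^2 - 3w - 3) − 1292| ≤ 649|w + 7| < ϵ provided |w + 7| < ϵ/649.
Take δ = min(1, ϵ/649). Then 0 < |w + 7| < δ gives both |w + 7| < 1 and |w + 7| < ϵ/649, so |(-4w^3 - 2w^2 - 3w - 3) − 1292| < ϵ.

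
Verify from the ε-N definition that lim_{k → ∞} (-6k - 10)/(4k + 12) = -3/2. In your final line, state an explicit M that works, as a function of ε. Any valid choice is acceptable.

M = 2/ε

Fix ε > 0. For k ≥ 1, |(-6k - 10)/(4k + 12) + 3/2| = |32|/(4(4k + 12)) = 32/(4(4k + 12)).
Since 4k + 12 ≥ 4k for k ≥ 1, this is ≤ 32/(4·4k) = 2/k.
So |(-6k - 10)/(4k + 12) + 3/2| < ε whenever k > 2/ε.
Take M = 2/ε. If k > M then |(-6k - 10)/(4k + 12) + 3/2| ≤ 2/k < ε.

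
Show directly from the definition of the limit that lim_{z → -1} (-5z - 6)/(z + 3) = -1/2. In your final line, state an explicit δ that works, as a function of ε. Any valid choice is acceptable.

Let ε > 0 be given. We want δ > 0 with 0 < |z + 1| < δ ⇒ |(-5z - 6)/(z + 3) + 1/2| < ε.
Combining over a common denominator, (-5z - 6)/(z + 3) + 1/2 = [(-5z - 6)·2 − (-1)·(z + 3)] / [2·(z + 3)] = -9(z + 1) / (2(z + 3)).
So |(-5z - 6)/(z + 3) + 1/2| = 9|z + 1| / (2·|z + 3|).
Restrict δ ≤ 1. Then |z + 1| < 1 gives |z + 3| = |(z + 1) + 2| ≥ 2 − 1 = 1.
Hence |(-5z - 6)/(z + 3) + 1/2| < 9|z + 1|/(2·1) = (9/2)|z + 1|, which is < ε once |z + 1| < (2/9)ε.
Take δ = min(1, (2/9)ε). Then 0 < |z + 1| < δ forces both bounds, so |(-5z - 6)/(z + 3) + 1/2| < ε.

δ = min(1, (2/9)ε)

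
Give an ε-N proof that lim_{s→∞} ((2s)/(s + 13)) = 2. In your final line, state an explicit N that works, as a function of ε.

N = 26/ε

Suppose ε > 0. We seek N > 0 such that s > N implies |(2s)/(s + 13) − 2| < ε.
(2s)/(s + 13) − 2 = ((2s) − 2(s + 13)) / ((s + 13)) = -26/((s + 13)).
For s > 0 we have s + 13 > s, so |(2s)/(s + 13) − 2| = 26/((s + 13)) < 26/(s) = 26/s.
Thus |(2s)/(s + 13) − 2| < ε whenever s > 26/ε.
Take N = 26/ε. If s > N then |(2s)/(s + 13) − 2| < 26/s < ε.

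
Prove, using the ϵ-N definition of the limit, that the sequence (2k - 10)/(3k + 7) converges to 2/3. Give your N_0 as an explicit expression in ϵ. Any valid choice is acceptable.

N_0 = (44/9)/ϵ

Fix ϵ > 0. For k ≥ 1, |(2k - 10)/(3k + 7) − (2/3)| = |-44|/(3(3k + 7)) = 44/(3(3k + 7)).
Since 3k + 7 ≥ 3k for k ≥ 1, this is ≤ 44/(3·3k) = (44/9)/k.
So |(2k - 10)/(3k + 7) − (2/3)| < ϵ whenever k > (44/9)/ϵ.
Take N_0 = (44/9)/ϵ. If k > N_0 then |(2k - 10)/(3k + 7) − (2/3)| ≤ (44/9)/k < ϵ.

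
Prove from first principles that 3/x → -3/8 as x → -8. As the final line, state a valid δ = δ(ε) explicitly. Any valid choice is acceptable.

Let ε > 0. We seek δ > 0 such that 0 < |x + 8| < δ implies |3/x + 3/8| < ε.
|3/x + 3/8| = 3·|-8 − x|/(8·|x|) = 3|x + 8|/(8|x|).
Require δ ≤ 4 so that |x| > 8 − 4 = 4, hence 8|x| > 32.
Then |3/x + 3/8| < 3|x + 8|/32, which is < ε when |x + 8| < (32/3)ε.
Take δ = min(4, (32/3)ε). Then 0 < |x + 8| < δ gives both |x + 8| < 4 and |x + 8| < (32/3)ε, so |3/x + 3/8| < ε.

δ = min(4, (32/3)ε)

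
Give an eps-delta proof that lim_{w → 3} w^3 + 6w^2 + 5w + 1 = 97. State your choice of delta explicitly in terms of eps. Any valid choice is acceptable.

Let eps > 0. We want delta > 0 such that 0 < |w − 3| < delta implies |(w^3 + 6w^2 + 5w + 1) − 97| < eps.
(w^3 + 6w^2 + 5w + 1) − 97 = w^3 + 6w^2 + 5w - 96 = (w − 3)(w^2 + 9w + 32).
So |(w^3 + 6w^2 + 5w + 1) − 97| = |w − 3|·|w^2 + 9w + 32|.
Assume first that |w − 3| < 1, so |w| < 4. Then |w^2 + 9w + 32| ≤ 4^2 + 9·4 + 32 = 84.
Hence |(w^3 + 6w^2 + 5w + 1) − 97| ≤ 84|w − 3| < eps provided |w − 3| < eps/84.
Choosing delta = min(1, eps/84) ensures both conditions, hence |(w^3 + 6w^2 + 5w + 1) − 97| < eps.

delta = min(1, eps/84)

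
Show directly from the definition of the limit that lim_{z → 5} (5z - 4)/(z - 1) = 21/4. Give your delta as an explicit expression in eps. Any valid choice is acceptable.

delta = min(2, 8eps)

Fix eps > 0. We want delta > 0 with 0 < |z − 5| < delta ⇒ |(5z - 4)/(z - 1) − (21/4)| < eps.
Combining over a common denominator, (5z - 4)/(z - 1) − (21/4) = [(5z - 4)·4 − 21·(z - 1)] / [4·(z - 1)] = -1(z − 5) / (4(z - 1)).
So |(5z - 4)/(z - 1) − (21/4)| = |z − 5| / (4·|z − 1|).
Require delta ≤ 2, so |z − 1| ≥ |4| − |z − 5| > 4 − 2 = 2.
Hence |(5z - 4)/(z - 1) − (21/4)| < |z − 5|/(4·2) = (1/8)|z − 5|, which is < eps once |z − 5| < 8eps.
Take delta = min(2, 8eps). Then 0 < |z − 5| < delta forces both bounds, so |(5z - 4)/(z - 1) − (21/4)| < eps.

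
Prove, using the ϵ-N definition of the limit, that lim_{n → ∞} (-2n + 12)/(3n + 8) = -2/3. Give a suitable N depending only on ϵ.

N = (52/9)/ϵ

Suppose ϵ > 0. For n ≥ 1, |(-2n + 12)/(3n + 8) + 2/3| = |52|/(3(3n + 8)) = 52/(3(3n + 8)).
Since 3n + 8 ≥ 3n for n ≥ 1, this is ≤ 52/(3·3n) = (52/9)/n.
So |(-2n + 12)/(3n + 8) + 2/3| < ϵ whenever n > (52/9)/ϵ.
Take N = (52/9)/ϵ. If n > N then |(-2n + 12)/(3n + 8) + 2/3| ≤ (52/9)/n < ϵ.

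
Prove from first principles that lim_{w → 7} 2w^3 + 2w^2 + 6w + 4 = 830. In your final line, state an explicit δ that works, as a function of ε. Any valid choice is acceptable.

δ = min(1, ε/374)

Suppose ε > 0. We want δ > 0 such that 0 < |w − 7| < δ implies |(2w^3 + 2w^2 + 6w + 4) − 830| < ε.
(2w^3 + 2w^2 + 6w + 4) − 830 = 2w^3 + 2w^2 + 6w - 826 = (w − 7)(2w^2 + 16w + 118).
So |(2w^3 + 2w^2 + 6w + 4) − 830| = |w − 7|·|2w^2 + 16w + 118|.
Assume first that |w − 7| < 1, so |w| < 8. Then |2w^2 + 16w + 118| ≤ 2·8^2 + 16·8 + 118 = 374.
Hence |(2w^3 + 2w^2 + 6w + 4) − 830| ≤ 374|w − 7| < ε provided |w − 7| < ε/374.
Take δ = min(1, ε/374). Then 0 < |w − 7| < δ gives both |w − 7| < 1 and |w − 7| < ε/374, so |(2w^3 + 2w^2 + 6w + 4) − 830| < ε.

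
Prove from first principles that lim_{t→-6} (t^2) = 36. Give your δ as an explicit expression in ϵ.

Suppose ϵ > 0. We seek δ > 0 with 0 < |t + 6| < δ ⇒ |t^2 − 36| < ϵ.
Factor: t^2 − 36 = (t + 6)(t - 6), so |t^2 − 36| = |t + 6|·|t - 6|.
Restrict δ ≤ 1. Then |t + 6| < 1 gives |t| < 7, so by the triangle inequality |t - 6| ≤ 7 + 6 = 13.
Hence |t^2 − 36| ≤ 13|t + 6|, which is < ϵ once |t + 6| < ϵ/13.
Take δ = min(1, ϵ/13). If 0 < |t + 6| < δ then both bounds hold and |t^2 − 36| ≤ 13|t + 6| < 13·(ϵ/13) = ϵ.

δ = min(1, ϵ/13)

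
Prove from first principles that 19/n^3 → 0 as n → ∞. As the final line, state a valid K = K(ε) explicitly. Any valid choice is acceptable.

Let ε > 0. For n ≥ 1, |19/n^3 − 0| = 19/n^3.
19/n^3 < ε ⇔ n^3 > 19/ε ⇔ n > (19/ε)^{1/3}.
Take K = (19/ε)^{1/3}. Then n > K implies 19/n^3 < ε.

K = (19/ε)^{1/3}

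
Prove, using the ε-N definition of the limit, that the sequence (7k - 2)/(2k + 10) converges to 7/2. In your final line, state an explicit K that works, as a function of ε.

K = (37/2)/ε

Fix ε > 0. For k ≥ 1, |(7k - 2)/(2k + 10) − (7/2)| = |-74|/(2(2k + 10)) = 74/(2(2k + 10)).
Since 2k + 10 ≥ 2k for k ≥ 1, this is ≤ 74/(2·2k) = (37/2)/k.
So |(7k - 2)/(2k + 10) − (7/2)| < ε whenever k > (37/2)/ε.
Take K = (37/2)/ε. If k > K then |(7k - 2)/(2k + 10) − (7/2)| ≤ (37/2)/k < ε.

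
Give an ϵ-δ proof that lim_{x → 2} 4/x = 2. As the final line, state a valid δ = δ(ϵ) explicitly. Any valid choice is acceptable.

δ = min(1, (1/2)ϵ)

Fix ϵ > 0. We seek δ > 0 such that 0 < |x − 2| < δ implies |4/x − 2| < ϵ.
|4/x − 2| = 4·|2 − x|/(2·|x|) = 4|x − 2|/(2|x|).
Require δ ≤ 1 so that |x| > 2 − 1 = 1, hence 2|x| > 2.
Then |4/x − 2| < 4|x − 2|/2, which is < ϵ when |x − 2| < (1/2)ϵ.
Take δ = min(1, (1/2)ϵ). Then 0 < |x − 2| < δ gives both |x − 2| < 1 and |x − 2| < (1/2)ϵ, so |4/x − 2| < ϵ.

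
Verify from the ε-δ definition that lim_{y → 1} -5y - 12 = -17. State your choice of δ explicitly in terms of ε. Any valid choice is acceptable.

Let ε > 0 be given. We need δ > 0 so that 0 < |y − 1| < δ implies |(-5y - 12) + 17| < ε.
Since (-5y - 12) + 17 = -5(y − 1), we have |(-5y - 12) + 17| = 5|y − 1|.
Thus it suffices that |y − 1| < ε/5.
Choosing δ = ε/5 gives |(-5y - 12) + 17| = 5|y − 1| < ε whenever |y − 1| < δ.

δ = ε/5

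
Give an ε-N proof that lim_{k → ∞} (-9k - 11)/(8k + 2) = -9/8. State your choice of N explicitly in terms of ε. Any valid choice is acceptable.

N = (35/32)/ε

Fix ε > 0. For k ≥ 1, |(-9k - 11)/(8k + 2) + 9/8| = |-70|/(8(8k + 2)) = 70/(8(8k + 2)).
Since 8k + 2 ≥ 8k for k ≥ 1, this is ≤ 70/(8·8k) = (35/32)/k.
So |(-9k - 11)/(8k + 2) + 9/8| < ε whenever k > (35/32)/ε.
Take N = (35/32)/ε. If k > N then |(-9k - 11)/(8k + 2) + 9/8| ≤ (35/32)/k < ε.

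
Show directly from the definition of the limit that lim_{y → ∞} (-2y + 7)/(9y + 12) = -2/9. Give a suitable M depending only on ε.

M = (29/27)/ε

Let ε > 0 be given. We seek M > 0 such that y > M implies |(-2y + 7)/(9y + 12) + 2/9| < ε.
(-2y + 7)/(9y + 12) + 2/9 = (9(-2y + 7) − (-2)(9y + 12)) / (9(9y + 12)) = 87/(9(9y + 12)).
For y > 0 we have 9y + 12 > 9y, so |(-2y + 7)/(9y + 12) + 2/9| = 87/(9(9y + 12)) < 87/(9·9y) = (29/27)/y.
Thus |(-2y + 7)/(9y + 12) + 2/9| < ε whenever y > (29/27)/ε.
Take M = (29/27)/ε. If y > M then |(-2y + 7)/(9y + 12) + 2/9| < (29/27)/y < ε.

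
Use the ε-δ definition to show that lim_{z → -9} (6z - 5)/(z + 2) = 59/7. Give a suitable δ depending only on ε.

δ = min(7/2, (49/34)ε)

Let ε > 0 be given. We want δ > 0 with 0 < |z + 9| < δ ⇒ |(6z - 5)/(z + 2) − (59/7)| < ε.
Combining over a common denominator, (6z - 5)/(z + 2) − (59/7) = [(6z - 5)·(-7) − (-59)·(z + 2)] / [(-7)·(z + 2)] = 17(z + 9) / ((-7)(z + 2)).
So |(6z - 5)/(z + 2) − (59/7)| = 17|z + 9| / (7·|z + 2|).
Require δ ≤ 7/2, so |z + 2| ≥ |-7| − |z + 9| > 7 − 7/2 = 7/2.
Hence |(6z - 5)/(z + 2) − (59/7)| < 17|z + 9|/(7·(7/2)) = (34/49)|z + 9|, which is < ε once |z + 9| < (49/34)ε.
Take δ = min(7/2, (49/34)ε). Then 0 < |z + 9| < δ forces both bounds, so |(6z - 5)/(z + 2) − (59/7)| < ε.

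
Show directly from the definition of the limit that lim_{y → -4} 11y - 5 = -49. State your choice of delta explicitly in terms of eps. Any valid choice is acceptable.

Let eps > 0 be given. We need delta > 0 so that 0 < |y + 4| < delta implies |(11y - 5) + 49| < eps.
|(11y - 5) + 49| = |11y + 44| = 11|y + 4|.
So 11|y + 4| < eps exactly when |y + 4| < eps/11.
Take delta = eps/11. If 0 < |y + 4| < delta then |(11y - 5) + 49| = 11|y + 4| < 11·(eps/11) = eps.

delta = eps/11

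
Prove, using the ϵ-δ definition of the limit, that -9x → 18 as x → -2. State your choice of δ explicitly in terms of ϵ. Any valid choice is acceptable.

Fix ϵ > 0. We need δ > 0 so that 0 < |x + 2| < δ implies |(-9x) − 18| < ϵ.
Since (-9x) − 18 = -9(x + 2), we have |(-9x) − 18| = 9|x + 2|.
So 9|x + 2| < ϵ exactly when |x + 2| < ϵ/9.
Choosing δ = ϵ/9 gives |(-9x) − 18| = 9|x + 2| < ϵ whenever |x + 2| < δ.

δ = ϵ/9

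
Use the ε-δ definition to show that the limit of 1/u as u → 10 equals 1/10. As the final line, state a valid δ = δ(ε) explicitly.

Suppose ε > 0. We seek δ > 0 such that 0 < |u − 10| < δ implies |1/u − (1/10)| < ε.
|1/u − (1/10)| = |10 − u|/(10·|u|) = |u − 10|/(10|u|).
Require δ ≤ 5 so that |u| > 10 − 5 = 5, hence 10|u| > 50.
Then |1/u − (1/10)| < |u − 10|/50, which is < ε when |u − 10| < 50ε.
Take δ = min(5, 50ε). Then 0 < |u − 10| < δ gives both |u − 10| < 5 and |u − 10| < 50ε, so |1/u − (1/10)| < ε.

δ = min(5, 50ε)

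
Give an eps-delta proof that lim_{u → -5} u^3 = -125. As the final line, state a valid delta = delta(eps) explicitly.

Suppose eps > 0. We seek delta > 0 with 0 < |u + 5| < delta ⇒ |u^3 + 125| < eps.
Factor: u^3 + 125 = (u + 5)(u^2 - 5u + 25), so |u^3 + 125| = |u + 5|·|u^2 - 5u + 25|.
Restrict delta ≤ 1. Then |u + 5| < 1 gives |u| < 6, so by the triangle inequality |u^2 - 5u + 25| ≤ 6^2 + 5·6 + 25 = 91.
Hence |u^3 + 125| ≤ 91|u + 5|, which is < eps once |u + 5| < eps/91.
Take delta = min(1, eps/91). If 0 < |u + 5| < delta then both bounds hold and |u^3 + 125| ≤ 91|u + 5| < 91·(eps/91) = eps.

delta = min(1, eps/91)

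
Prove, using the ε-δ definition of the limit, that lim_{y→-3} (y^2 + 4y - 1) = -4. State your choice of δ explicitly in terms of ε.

δ = min(1, ε/5)

Fix ε > 0. We want δ > 0 such that 0 < |y + 3| < δ implies |(y^2 + 4y - 1) + 4| < ε.
(y^2 + 4y - 1) + 4 = y^2 + 4y + 3 = (y + 3)(y + 1).
So |(y^2 + 4y - 1) + 4| = |y + 3|·|y + 1|.
Assume first that |y + 3| < 1, so |y| < 4. Then |y + 1| ≤ 4 + 1 = 5.
Hence |(y^2 + 4y - 1) + 4| ≤ 5|y + 3| < ε provided |y + 3| < ε/5.
Choosing δ = min(1, ε/5) ensures both conditions, hence |(y^2 + 4y - 1) + 4| < ε.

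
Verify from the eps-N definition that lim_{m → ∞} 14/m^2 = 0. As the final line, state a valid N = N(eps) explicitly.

N = (14/eps)^{1/2}

Suppose eps > 0. For m ≥ 1, |14/m^2 − 0| = 14/m^2.
14/m^2 < eps ⇔ m^2 > 14/eps ⇔ m > (14/eps)^{1/2}.
Take N = (14/eps)^{1/2}. Then m > N implies 14/m^2 < eps.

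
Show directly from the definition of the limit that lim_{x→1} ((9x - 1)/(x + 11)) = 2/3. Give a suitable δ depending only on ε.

Let ε > 0. We want δ > 0 with 0 < |x − 1| < δ ⇒ |(9x - 1)/(x + 11) − (2/3)| < ε.
Combining over a common denominator, (9x - 1)/(x + 11) − (2/3) = [(9x - 1)·12 − 8·(x + 11)] / [12·(x + 11)] = 100(x − 1) / (12(x + 11)).
So |(9x - 1)/(x + 11) − (2/3)| = 100|x − 1| / (12·|x + 11|).
Restrict δ ≤ 6. Then |x − 1| < 6 gives |x + 11| = |(x − 1) + 12| ≥ 12 − 6 = 6.
Hence |(9x - 1)/(x + 11) − (2/3)| < 100|x − 1|/(12·6) = (25/18)|x − 1|, which is < ε once |x − 1| < (18/25)ε.
Take δ = min(6, (18/25)ε). Then 0 < |x − 1| < δ forces both bounds, so |(9x - 1)/(x + 11) − (2/3)| < ε.

δ = min(6, (18/25)ε)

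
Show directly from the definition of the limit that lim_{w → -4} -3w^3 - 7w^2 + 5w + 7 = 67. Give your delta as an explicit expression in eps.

Suppose eps > 0. We want delta > 0 such that 0 < |w + 4| < delta implies |(-3w^3 - 7w^2 + 5w + 7) − 67| < eps.
(-3w^3 - 7w^2 + 5w + 7) − 67 = -3w^3 - 7w^2 + 5w - 60 = (w + 4)(-3w^2 + 5w - 15).
So |(-3w^3 - 7w^2 + 5w + 7) − 67| = |w + 4|·|-3w^2 + 5w - 15|.
Require delta ≤ 2. Then |w + 4| < 2 gives |w| < 6, and by the triangle inequality |-3w^2 + 5w - 15| ≤ 3·6^2 + 5·6 + 15 = 153.
Hence |(-3w^3 - 7w^2 + 5w + 7) − 67| ≤ 153|w + 4| < eps provided |w + 4| < eps/153.
Take delta = min(2, eps/153). Then 0 < |w + 4| < delta gives both |w + 4| < 2 and |w + 4| < eps/153, so |(-3w^3 - 7w^2 + 5w + 7) − 67| < eps.

delta = min(2, eps/153)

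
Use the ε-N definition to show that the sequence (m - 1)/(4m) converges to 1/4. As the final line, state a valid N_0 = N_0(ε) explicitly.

Suppose ε > 0. For m ≥ 1, |(m - 1)/(4m) − (1/4)| = |-4|/(4(4m)) = 4/(4(4m)).
Since 4m ≥ 4m for m ≥ 1, this is ≤ 4/(4·4m) = (1/4)/m.
So |(m - 1)/(4m) − (1/4)| < ε whenever m > (1/4)/ε.
Take N_0 = (1/4)/ε. If m > N_0 then |(m - 1)/(4m) − (1/4)| ≤ (1/4)/m < ε.

N_0 = (1/4)/ε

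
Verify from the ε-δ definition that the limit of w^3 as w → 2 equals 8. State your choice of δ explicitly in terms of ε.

Fix ε > 0. We seek δ > 0 with 0 < |w − 2| < δ ⇒ |w^3 − 8| < ε.
Factor: w^3 − 8 = (w − 2)(w^2 + 2w + 4), so |w^3 − 8| = |w − 2|·|w^2 + 2w + 4|.
Restrict δ ≤ 1. Then |w − 2| < 1 gives |w| < 3, so by the triangle inequality |w^2 + 2w + 4| ≤ 3^2 + 2·3 + 4 = 19.
Hence |w^3 − 8| ≤ 19|w − 2|, which is < ε once |w − 2| < ε/19.
Take δ = min(1, ε/19). If 0 < |w − 2| < δ then both bounds hold and |w^3 − 8| ≤ 19|w − 2| < 19·(ε/19) = ε.

δ = min(1, ε/19)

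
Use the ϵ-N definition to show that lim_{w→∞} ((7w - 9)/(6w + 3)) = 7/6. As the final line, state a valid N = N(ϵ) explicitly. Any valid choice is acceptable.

Let ϵ > 0 be given. We seek N > 0 such that w > N implies |(7w - 9)/(6w + 3) − (7/6)| < ϵ.
(7w - 9)/(6w + 3) − (7/6) = (6(7w - 9) − 7(6w + 3)) / (6(6w + 3)) = -75/(6(6w + 3)).
For w > 0 we have 6w + 3 > 6w, so |(7w - 9)/(6w + 3) − (7/6)| = 75/(6(6w + 3)) < 75/(6·6w) = (25/12)/w.
Thus |(7w - 9)/(6w + 3) − (7/6)| < ϵ whenever w > (25/12)/ϵ.
Take N = (25/12)/ϵ. If w > N then |(7w - 9)/(6w + 3) − (7/6)| < (25/12)/w < ϵ.

N = (25/12)/ϵ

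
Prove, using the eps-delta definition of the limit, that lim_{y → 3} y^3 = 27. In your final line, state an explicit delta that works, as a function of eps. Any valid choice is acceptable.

Let eps > 0. We seek delta > 0 with 0 < |y − 3| < delta ⇒ |y^3 − 27| < eps.
Factor: y^3 − 27 = (y − 3)(y^2 + 3y + 9), so |y^3 − 27| = |y − 3|·|y^2 + 3y + 9|.
Restrict delta ≤ 1. Then |y − 3| < 1 gives |y| < 4, so by the triangle inequality |y^2 + 3y + 9| ≤ 4^2 + 3·4 + 9 = 37.
Hence |y^3 − 27| ≤ 37|y − 3|, which is < eps once |y − 3| < eps/37.
Take delta = min(1, eps/37). If 0 < |y − 3| < delta then both bounds hold and |y^3 − 27| ≤ 37|y − 3| < 37·(eps/37) = eps.

delta = min(1, eps/37)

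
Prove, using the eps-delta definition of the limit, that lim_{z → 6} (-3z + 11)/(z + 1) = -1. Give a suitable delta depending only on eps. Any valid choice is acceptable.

delta = min(7/2, (7/4)eps)

Fix eps > 0. We want delta > 0 with 0 < |z − 6| < delta ⇒ |(-3z + 11)/(z + 1) + 1| < eps.
Combining over a common denominator, (-3z + 11)/(z + 1) + 1 = [(-3z + 11)·7 − (-7)·(z + 1)] / [7·(z + 1)] = -14(z − 6) / (7(z + 1)).
So |(-3z + 11)/(z + 1) + 1| = 14|z − 6| / (7·|z + 1|).
Restrict delta ≤ 7/2. Then |z − 6| < 7/2 gives |z + 1| = |(z − 6) + 7| ≥ 7 − 7/2 = 7/2.
Hence |(-3z + 11)/(z + 1) + 1| < 14|z − 6|/(7·(7/2)) = (4/7)|z − 6|, which is < eps once |z − 6| < (7/4)eps.
Take delta = min(7/2, (7/4)eps). Then 0 < |z − 6| < delta forces both bounds, so |(-3z + 11)/(z + 1) + 1| < eps.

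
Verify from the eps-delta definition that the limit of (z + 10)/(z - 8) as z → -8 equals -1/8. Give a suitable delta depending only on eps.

Suppose eps > 0. We want delta > 0 with 0 < |z + 8| < delta ⇒ |(z + 10)/(z - 8) + 1/8| < eps.
Combining over a common denominator, (z + 10)/(z - 8) + 1/8 = [(z + 10)·(-16) − 2·(z - 8)] / [(-16)·(z - 8)] = -18(z + 8) / ((-16)(z - 8)).
So |(z + 10)/(z - 8) + 1/8| = 18|z + 8| / (16·|z − 8|).
Restrict delta ≤ 8. Then |z + 8| < 8 gives |z − 8| = |(z + 8) + (-16)| ≥ 16 − 8 = 8.
Hence |(z + 10)/(z - 8) + 1/8| < 18|z + 8|/(16·8) = (9/64)|z + 8|, which is < eps once |z + 8| < (64/9)eps.
Take delta = min(8, (64/9)eps). Then 0 < |z + 8| < delta forces both bounds, so |(z + 10)/(z - 8) + 1/8| < eps.

delta = min(8, (64/9)eps)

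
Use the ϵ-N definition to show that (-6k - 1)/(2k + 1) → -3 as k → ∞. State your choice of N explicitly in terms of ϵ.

Fix ϵ > 0. For k ≥ 1, |(-6k - 1)/(2k + 1) + 3| = |4|/(2(2k + 1)) = 4/(2(2k + 1)).
Since 2k + 1 ≥ 2k for k ≥ 1, this is ≤ 4/(2·2k) = 1/k.
So |(-6k - 1)/(2k + 1) + 3| < ϵ whenever k > 1/ϵ.
Take N = 1/ϵ. If k > N then |(-6k - 1)/(2k + 1) + 3| ≤ 1/k < ϵ.

N = 1/ϵ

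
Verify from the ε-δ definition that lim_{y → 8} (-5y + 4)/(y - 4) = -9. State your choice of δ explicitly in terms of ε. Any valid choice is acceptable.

δ = min(2, (1/2)ε)

Fix ε > 0. We want δ > 0 with 0 < |y − 8| < δ ⇒ |(-5y + 4)/(y - 4) + 9| < ε.
Combining over a common denominator, (-5y + 4)/(y - 4) + 9 = [(-5y + 4)·4 − (-36)·(y - 4)] / [4·(y - 4)] = 16(y − 8) / (4(y - 4)).
So |(-5y + 4)/(y - 4) + 9| = 16|y − 8| / (4·|y − 4|).
Require δ ≤ 2, so |y − 4| ≥ |4| − |y − 8| > 4 − 2 = 2.
Hence |(-5y + 4)/(y - 4) + 9| < 16|y − 8|/(4·2) = 2|y − 8|, which is < ε once |y − 8| < (1/2)ε.
Take δ = min(2, (1/2)ε). Then 0 < |y − 8| < δ forces both bounds, so |(-5y + 4)/(y - 4) + 9| < ε.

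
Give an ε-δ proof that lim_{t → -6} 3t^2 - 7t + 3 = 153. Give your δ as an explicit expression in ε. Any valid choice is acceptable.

Let ε > 0. We want δ > 0 such that 0 < |t + 6| < δ implies |(3t^2 - 7t + 3) − 153| < ε.
(3t^2 - 7t + 3) − 153 = 3t^2 - 7t - 150 = (t + 6)(3t - 25).
So |(3t^2 - 7t + 3) − 153| = |t + 6|·|3t - 25|.
Assume first that |t + 6| < 1, so |t| < 7. Then |3t - 25| ≤ 3·7 + 25 = 46.
Hence |(3t^2 - 7t + 3) − 153| ≤ 46|t + 6| < ε provided |t + 6| < ε/46.
Take δ = min(1, ε/46). Then 0 < |t + 6| < δ gives both |t + 6| < 1 and |t + 6| < ε/46, so |(3t^2 - 7t + 3) − 153| < ε.

δ = min(1, ε/46)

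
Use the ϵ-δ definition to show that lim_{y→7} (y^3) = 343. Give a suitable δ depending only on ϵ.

Suppose ϵ > 0. We seek δ > 0 with 0 < |y − 7| < δ ⇒ |y^3 − 343| < ϵ.
Factor: y^3 − 343 = (y − 7)(y^2 + 7y + 49), so |y^3 − 343| = |y − 7|·|y^2 + 7y + 49|.
Restrict δ ≤ 2. Then |y − 7| < 2 gives |y| < 9, so by the triangle inequality |y^2 + 7y + 49| ≤ 9^2 + 7·9 + 49 = 193.
Hence |y^3 − 343| ≤ 193|y − 7|, which is < ϵ once |y − 7| < ϵ/193.
Take δ = min(2, ϵ/193). If 0 < |y − 7| < δ then both bounds hold and |y^3 − 343| ≤ 193|y − 7| < 193·(ϵ/193) = ϵ.

δ = min(2, ϵ/193)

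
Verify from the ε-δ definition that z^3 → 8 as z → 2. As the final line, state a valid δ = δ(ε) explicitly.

Let ε > 0 be given. We seek δ > 0 with 0 < |z − 2| < δ ⇒ |z^3 − 8| < ε.
Factor: z^3 − 8 = (z − 2)(z^2 + 2z + 4), so |z^3 − 8| = |z − 2|·|z^2 + 2z + 4|.
Impose δ ≤ 1 so that |z| < 3; then |z^2 + 2z + 4| ≤ 19.
Hence |z^3 − 8| ≤ 19|z − 2|, which is < ε once |z − 2| < ε/19.
Take δ = min(1, ε/19). If 0 < |z − 2| < δ then both bounds hold and |z^3 − 8| ≤ 19|z − 2| < 19·(ε/19) = ε.

δ = min(1, ε/19)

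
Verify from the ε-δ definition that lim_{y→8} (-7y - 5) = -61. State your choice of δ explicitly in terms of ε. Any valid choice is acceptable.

Suppose ε > 0. We need δ > 0 so that 0 < |y − 8| < δ implies |(-7y - 5) + 61| < ε.
|(-7y - 5) + 61| = |-7y + 56| = 7|y − 8|.
Thus it suffices that |y − 8| < ε/7.
Choosing δ = ε/7 gives |(-7y - 5) + 61| = 7|y − 8| < ε whenever |y − 8| < δ.

δ = ε/7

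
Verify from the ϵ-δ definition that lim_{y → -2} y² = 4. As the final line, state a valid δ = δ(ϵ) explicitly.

δ = min(1, ϵ/5)

Suppose ϵ > 0. We seek δ > 0 with 0 < |y + 2| < δ ⇒ |y² − 4| < ϵ.
Factor: y² − 4 = (y + 2)(y - 2), so |y² − 4| = |y + 2|·|y - 2|.
Impose δ ≤ 1 so that |y| < 3; then |y - 2| ≤ 5.
Hence |y² − 4| ≤ 5|y + 2|, which is < ϵ once |y + 2| < ϵ/5.
Take δ = min(1, ϵ/5). If 0 < |y + 2| < δ then both bounds hold and |y² − 4| ≤ 5|y + 2| < 5·(ϵ/5) = ϵ.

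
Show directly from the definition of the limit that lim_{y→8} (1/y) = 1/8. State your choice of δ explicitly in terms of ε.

δ = min(4, 32ε)

Suppose ε > 0. We seek δ > 0 such that 0 < |y − 8| < δ implies |1/y − (1/8)| < ε.
|1/y − (1/8)| = |8 − y|/(8·|y|) = |y − 8|/(8|y|).
Restrict δ ≤ 4. Then |y − 8| < 4 gives |y| > 4, so 8|y| > 32.
Then |1/y − (1/8)| < |y − 8|/32, which is < ε when |y − 8| < 32ε.
Take δ = min(4, 32ε). Then 0 < |y − 8| < δ gives both |y − 8| < 4 and |y − 8| < 32ε, so |1/y − (1/8)| < ε.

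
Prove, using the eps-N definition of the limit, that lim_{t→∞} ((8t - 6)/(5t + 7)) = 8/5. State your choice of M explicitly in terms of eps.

M = (86/25)/eps

Let eps > 0 be given. We seek M > 0 such that t > M implies |(8t - 6)/(5t + 7) − (8/5)| < eps.
(8t - 6)/(5t + 7) − (8/5) = (5(8t - 6) − 8(5t + 7)) / (5(5t + 7)) = -86/(5(5t + 7)).
For t > 0 we have 5t + 7 > 5t, so |(8t - 6)/(5t + 7) − (8/5)| = 86/(5(5t + 7)) < 86/(5·5t) = (86/25)/t.
Thus |(8t - 6)/(5t + 7) − (8/5)| < eps whenever t > (86/25)/eps.
Take M = (86/25)/eps. If t > M then |(8t - 6)/(5t + 7) − (8/5)| < (86/25)/t < eps.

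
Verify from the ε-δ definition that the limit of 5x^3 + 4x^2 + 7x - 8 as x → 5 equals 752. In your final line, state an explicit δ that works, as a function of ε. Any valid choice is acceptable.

Let ε > 0 be given. We want δ > 0 such that 0 < |x − 5| < δ implies |(5x^3 + 4x^2 + 7x - 8) − 752| < ε.
(5x^3 + 4x^2 + 7x - 8) − 752 = 5x^3 + 4x^2 + 7x - 760 = (x − 5)(5x^2 + 29x + 152).
So |(5x^3 + 4x^2 + 7x - 8) − 752| = |x − 5|·|5x^2 + 29x + 152|.
Require δ ≤ 1. Then |x − 5| < 1 gives |x| < 6, and by the triangle inequality |5x^2 + 29x + 152| ≤ 5·6^2 + 29·6 + 152 = 506.
Hence |(5x^3 + 4x^2 + 7x - 8) − 752| ≤ 506|x − 5| < ε provided |x − 5| < ε/506.
Choosing δ = min(1, ε/506) ensures both conditions, hence |(5x^3 + 4x^2 + 7x - 8) − 752| < ε.

δ = min(1, ε/506)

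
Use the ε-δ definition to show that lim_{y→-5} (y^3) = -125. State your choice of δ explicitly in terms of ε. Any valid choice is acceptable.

Fix ε > 0. We seek δ > 0 with 0 < |y + 5| < δ ⇒ |y^3 + 125| < ε.
Factor: y^3 + 125 = (y + 5)(y^2 - 5y + 25), so |y^3 + 125| = |y + 5|·|y^2 - 5y + 25|.
Impose δ ≤ 1 so that |y| < 6; then |y^2 - 5y + 25| ≤ 91.
Hence |y^3 + 125| ≤ 91|y + 5|, which is < ε once |y + 5| < ε/91.
Take δ = min(1, ε/91). If 0 < |y + 5| < δ then both bounds hold and |y^3 + 125| ≤ 91|y + 5| < 91·(ε/91) = ε.

δ = min(1, ε/91)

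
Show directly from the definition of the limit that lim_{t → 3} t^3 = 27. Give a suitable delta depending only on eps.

delta = min(2, eps/49)

Suppose eps > 0. We seek delta > 0 with 0 < |t − 3| < delta ⇒ |t^3 − 27| < eps.
Factor: t^3 − 27 = (t − 3)(t^2 + 3t + 9), so |t^3 − 27| = |t − 3|·|t^2 + 3t + 9|.
Impose delta ≤ 2 so that |t| < 5; then |t^2 + 3t + 9| ≤ 49.
Hence |t^3 − 27| ≤ 49|t − 3|, which is < eps once |t − 3| < eps/49.
Take delta = min(2, eps/49). If 0 < |t − 3| < delta then both bounds hold and |t^3 − 27| ≤ 49|t − 3| < 49·(eps/49) = eps.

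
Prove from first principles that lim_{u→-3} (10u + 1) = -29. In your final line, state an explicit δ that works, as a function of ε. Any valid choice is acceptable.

Suppose ε > 0. We need δ > 0 so that 0 < |u + 3| < δ implies |(10u + 1) + 29| < ε.
|(10u + 1) + 29| = |10u + 30| = 10|u + 3|.
So 10|u + 3| < ε exactly when |u + 3| < ε/10.
Choosing δ = ε/10 gives |(10u + 1) + 29| = 10|u + 3| < ε whenever |u + 3| < δ.

δ = ε/10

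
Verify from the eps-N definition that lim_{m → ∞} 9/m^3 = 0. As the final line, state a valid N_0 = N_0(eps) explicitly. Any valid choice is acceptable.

N_0 = (9/eps)^{1/3}

Suppose eps > 0. For m ≥ 1, |9/m^3 − 0| = 9/m^3.
9/m^3 < eps ⇔ m^3 > 9/eps ⇔ m > (9/eps)^{1/3}.
Take N_0 = (9/eps)^{1/3}. Then m > N_0 implies 9/m^3 < eps.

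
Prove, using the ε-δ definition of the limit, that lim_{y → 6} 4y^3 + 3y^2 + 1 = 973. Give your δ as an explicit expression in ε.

Let ε > 0 be given. We want δ > 0 such that 0 < |y − 6| < δ implies |(4y^3 + 3y^2 + 1) − 973| < ε.
(4y^3 + 3y^2 + 1) − 973 = 4y^3 + 3y^2 - 972 = (y − 6)(4y^2 + 27y + 162).
So |(4y^3 + 3y^2 + 1) − 973| = |y − 6|·|4y^2 + 27y + 162|.
Assume first that |y − 6| < 2, so |y| < 8. Then |4y^2 + 27y + 162| ≤ 4·8^2 + 27·8 + 162 = 634.
Hence |(4y^3 + 3y^2 + 1) − 973| ≤ 634|y − 6| < ε provided |y − 6| < ε/634.
Choosing δ = min(2, ε/634) ensures both conditions, hence |(4y^3 + 3y^2 + 1) − 973| < ε.

δ = min(2, ε/634)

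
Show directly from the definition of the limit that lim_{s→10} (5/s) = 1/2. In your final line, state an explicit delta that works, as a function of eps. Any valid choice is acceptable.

delta = min(5, 10eps)

Suppose eps > 0. We seek delta > 0 such that 0 < |s − 10| < delta implies |5/s − (1/2)| < eps.
|5/s − (1/2)| = 5·|10 − s|/(10·|s|) = 5|s − 10|/(10|s|).
Restrict delta ≤ 5. Then |s − 10| < 5 gives |s| > 5, so 10|s| > 50.
Then |5/s − (1/2)| < 5|s − 10|/50, which is < eps when |s − 10| < 10eps.
Take delta = min(5, 10eps). Then 0 < |s − 10| < delta gives both |s − 10| < 5 and |s − 10| < 10eps, so |5/s − (1/2)| < eps.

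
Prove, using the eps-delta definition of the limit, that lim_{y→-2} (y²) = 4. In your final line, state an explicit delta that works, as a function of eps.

delta = min(1, eps/5)

Let eps > 0. We seek delta > 0 with 0 < |y + 2| < delta ⇒ |y² − 4| < eps.
Factor: y² − 4 = (y + 2)(y - 2), so |y² − 4| = |y + 2|·|y - 2|.
Restrict delta ≤ 1. Then |y + 2| < 1 gives |y| < 3, so by the triangle inequality |y - 2| ≤ 3 + 2 = 5.
Hence |y² − 4| ≤ 5|y + 2|, which is < eps once |y + 2| < eps/5.
Take delta = min(1, eps/5). If 0 < |y + 2| < delta then both bounds hold and |y² − 4| ≤ 5|y + 2| < 5·(eps/5) = eps.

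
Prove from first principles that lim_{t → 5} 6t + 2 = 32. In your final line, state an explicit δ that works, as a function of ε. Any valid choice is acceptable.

δ = ε/6

Fix ε > 0. We need δ > 0 so that 0 < |t − 5| < δ implies |(6t + 2) − 32| < ε.
Since (6t + 2) − 32 = 6(t − 5), we have |(6t + 2) − 32| = 6|t − 5|.
So 6|t − 5| < ε exactly when |t − 5| < ε/6.
Choosing δ = ε/6 gives |(6t + 2) − 32| = 6|t − 5| < ε whenever |t − 5| < δ.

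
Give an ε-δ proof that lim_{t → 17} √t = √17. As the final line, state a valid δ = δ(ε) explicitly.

δ = min(17, √17·ε)

Let ε > 0. We want δ > 0 such that 0 < |t − 17| < δ implies |√t − √17| < ε.
Multiplying by the conjugate, |√t − √17| = |t − 17|/(√t + √17).
Restrict δ ≤ 17 so that |t − 17| < 17 forces t > 0, and then √t + √17 > √17.
Hence |√t − √17| < |t − 17|/√17, which is < ε once |t − 17| < √17·ε.
Take δ = min(17, √17·ε). If 0 < |t − 17| < δ then t > 0 and |√t − √17| < |t − 17|/√17 < ε.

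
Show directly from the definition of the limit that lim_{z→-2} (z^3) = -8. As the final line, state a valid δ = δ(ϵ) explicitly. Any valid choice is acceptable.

δ = min(1, ϵ/19)

Suppose ϵ > 0. We seek δ > 0 with 0 < |z + 2| < δ ⇒ |z^3 + 8| < ϵ.
Factor: z^3 + 8 = (z + 2)(z^2 - 2z + 4), so |z^3 + 8| = |z + 2|·|z^2 - 2z + 4|.
Restrict δ ≤ 1. Then |z + 2| < 1 gives |z| < 3, so by the triangle inequality |z^2 - 2z + 4| ≤ 3^2 + 2·3 + 4 = 19.
Hence |z^3 + 8| ≤ 19|z + 2|, which is < ϵ once |z + 2| < ϵ/19.
Take δ = min(1, ϵ/19). If 0 < |z + 2| < δ then both bounds hold and |z^3 + 8| ≤ 19|z + 2| < 19·(ϵ/19) = ϵ.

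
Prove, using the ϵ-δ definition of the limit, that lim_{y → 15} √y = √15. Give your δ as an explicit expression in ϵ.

δ = min(15, √15·ϵ)

Let ϵ > 0 be given. We want δ > 0 such that 0 < |y − 15| < δ implies |√y − √15| < ϵ.
Multiplying by the conjugate, |√y − √15| = |y − 15|/(√y + √15).
Restrict δ ≤ 15 so that |y − 15| < 15 forces y > 0, and then √y + √15 > √15.
Hence |√y − √15| < |y − 15|/√15, which is < ϵ once |y − 15| < √15·ϵ.
Take δ = min(15, √15·ϵ). If 0 < |y − 15| < δ then y > 0 and |√y − √15| < |y − 15|/√15 < ϵ.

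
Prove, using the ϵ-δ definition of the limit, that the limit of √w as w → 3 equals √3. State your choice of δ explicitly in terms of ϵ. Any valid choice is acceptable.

δ = min(3, √3·ϵ)

Let ϵ > 0. We want δ > 0 such that 0 < |w − 3| < δ implies |√w − √3| < ϵ.
Multiplying by the conjugate, |√w − √3| = |w − 3|/(√w + √3).
Restrict δ ≤ 3 so that |w − 3| < 3 forces w > 0, and then √w + √3 > √3.
Hence |√w − √3| < |w − 3|/√3, which is < ϵ once |w − 3| < √3·ϵ.
Take δ = min(3, √3·ϵ). If 0 < |w − 3| < δ then w > 0 and |√w − √3| < |w − 3|/√3 < ϵ.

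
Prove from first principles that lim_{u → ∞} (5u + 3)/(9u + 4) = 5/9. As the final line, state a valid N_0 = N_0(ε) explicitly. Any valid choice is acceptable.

N_0 = (7/81)/ε

Suppose ε > 0. We seek N_0 > 0 such that u > N_0 implies |(5u + 3)/(9u + 4) − (5/9)| < ε.
(5u + 3)/(9u + 4) − (5/9) = (9(5u + 3) − 5(9u + 4)) / (9(9u + 4)) = 7/(9(9u + 4)).
For u > 0 we have 9u + 4 > 9u, so |(5u + 3)/(9u + 4) − (5/9)| = 7/(9(9u + 4)) < 7/(9·9u) = (7/81)/u.
Thus |(5u + 3)/(9u + 4) − (5/9)| < ε whenever u > (7/81)/ε.
Take N_0 = (7/81)/ε. If u > N_0 then |(5u + 3)/(9u + 4) − (5/9)| < (7/81)/u < ε.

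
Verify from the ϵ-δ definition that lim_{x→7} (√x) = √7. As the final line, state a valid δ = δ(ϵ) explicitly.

Suppose ϵ > 0. We want δ > 0 such that 0 < |x − 7| < δ implies |√x − √7| < ϵ.
Multiplying by the conjugate, |√x − √7| = |x − 7|/(√x + √7).
Restrict δ ≤ 7 so that |x − 7| < 7 forces x > 0, and then √x + √7 > √7.
Hence |√x − √7| < |x − 7|/√7, which is < ϵ once |x − 7| < √7·ϵ.
Take δ = min(7, √7·ϵ). If 0 < |x − 7| < δ then x > 0 and |√x − √7| < |x − 7|/√7 < ϵ.

δ = min(7, √7·ϵ)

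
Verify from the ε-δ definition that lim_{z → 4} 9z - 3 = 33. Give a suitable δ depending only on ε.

δ = ε/9

Suppose ε > 0. We need δ > 0 so that 0 < |z − 4| < δ implies |(9z - 3) − 33| < ε.
|(9z - 3) − 33| = |9z - 36| = 9|z − 4|.
Thus it suffices that |z − 4| < ε/9.
Choosing δ = ε/9 gives |(9z - 3) − 33| = 9|z − 4| < ε whenever |z − 4| < δ.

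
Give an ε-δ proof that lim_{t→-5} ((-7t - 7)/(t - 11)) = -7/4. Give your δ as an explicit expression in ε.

δ = min(8, (32/21)ε)

Suppose ε > 0. We want δ > 0 with 0 < |t + 5| < δ ⇒ |(-7t - 7)/(t - 11) + 7/4| < ε.
Combining over a common denominator, (-7t - 7)/(t - 11) + 7/4 = [(-7t - 7)·(-16) − 28·(t - 11)] / [(-16)·(t - 11)] = 84(t + 5) / ((-16)(t - 11)).
So |(-7t - 7)/(t - 11) + 7/4| = 84|t + 5| / (16·|t − 11|).
Restrict δ ≤ 8. Then |t + 5| < 8 gives |t − 11| = |(t + 5) + (-16)| ≥ 16 − 8 = 8.
Hence |(-7t - 7)/(t - 11) + 7/4| < 84|t + 5|/(16·8) = (21/32)|t + 5|, which is < ε once |t + 5| < (32/21)ε.
Take δ = min(8, (32/21)ε). Then 0 < |t + 5| < δ forces both bounds, so |(-7t - 7)/(t - 11) + 7/4| < ε.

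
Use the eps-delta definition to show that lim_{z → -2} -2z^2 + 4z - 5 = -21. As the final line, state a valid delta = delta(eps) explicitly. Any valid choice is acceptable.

Let eps > 0 be given. We want delta > 0 such that 0 < |z + 2| < delta implies |(-2z^2 + 4z - 5) + 21| < eps.
(-2z^2 + 4z - 5) + 21 = -2z^2 + 4z + 16 = (z + 2)(-2z + 8).
So |(-2z^2 + 4z - 5) + 21| = |z + 2|·|-2z + 8|.
Assume first that |z + 2| < 1, so |z| < 3. Then |-2z + 8| ≤ 2·3 + 8 = 14.
Hence |(-2z^2 + 4z - 5) + 21| ≤ 14|z + 2| < eps provided |z + 2| < eps/14.
Take delta = min(1, eps/14). Then 0 < |z + 2| < delta gives both |z + 2| < 1 and |z + 2| < eps/14, so |(-2z^2 + 4z - 5) + 21| < eps.

delta = min(1, eps/14)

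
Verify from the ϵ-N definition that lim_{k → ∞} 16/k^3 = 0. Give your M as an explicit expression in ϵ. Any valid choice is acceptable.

M = (16/ϵ)^{1/3}

Let ϵ > 0. For k ≥ 1, |16/k^3 − 0| = 16/k^3.
16/k^3 < ϵ ⇔ k^3 > 16/ϵ ⇔ k > (16/ϵ)^{1/3}.
Take M = (16/ϵ)^{1/3}. Then k > M implies 16/k^3 < ϵ.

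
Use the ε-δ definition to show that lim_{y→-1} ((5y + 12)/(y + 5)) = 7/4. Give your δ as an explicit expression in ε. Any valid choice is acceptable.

Let ε > 0 be given. We want δ > 0 with 0 < |y + 1| < δ ⇒ |(5y + 12)/(y + 5) − (7/4)| < ε.
Combining over a common denominator, (5y + 12)/(y + 5) − (7/4) = [(5y + 12)·4 − 7·(y + 5)] / [4·(y + 5)] = 13(y + 1) / (4(y + 5)).
So |(5y + 12)/(y + 5) − (7/4)| = 13|y + 1| / (4·|y + 5|).
Restrict δ ≤ 2. Then |y + 1| < 2 gives |y + 5| = |(y + 1) + 4| ≥ 4 − 2 = 2.
Hence |(5y + 12)/(y + 5) − (7/4)| < 13|y + 1|/(4·2) = (13/8)|y + 1|, which is < ε once |y + 1| < (8/13)ε.
Take δ = min(2, (8/13)ε). Then 0 < |y + 1| < δ forces both bounds, so |(5y + 12)/(y + 5) − (7/4)| < ε.

δ = min(2, (8/13)ε)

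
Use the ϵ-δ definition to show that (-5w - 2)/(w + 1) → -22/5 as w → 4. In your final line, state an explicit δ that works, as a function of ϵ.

Suppose ϵ > 0. We want δ > 0 with 0 < |w − 4| < δ ⇒ |(-5w - 2)/(w + 1) + 22/5| < ϵ.
Combining over a common denominator, (-5w - 2)/(w + 1) + 22/5 = [(-5w - 2)·5 − (-22)·(w + 1)] / [5·(w + 1)] = -3(w − 4) / (5(w + 1)).
So |(-5w - 2)/(w + 1) + 22/5| = 3|w − 4| / (5·|w + 1|).
Require δ ≤ 5/2, so |w + 1| ≥ |5| − |w − 4| > 5 − 5/2 = 5/2.
Hence |(-5w - 2)/(w + 1) + 22/5| < 3|w − 4|/(5·(5/2)) = (6/25)|w − 4|, which is < ϵ once |w − 4| < (25/6)ϵ.
Take δ = min(5/2, (25/6)ϵ). Then 0 < |w − 4| < δ forces both bounds, so |(-5w - 2)/(w + 1) + 22/5| < ϵ.

δ = min(5/2, (25/6)ϵ)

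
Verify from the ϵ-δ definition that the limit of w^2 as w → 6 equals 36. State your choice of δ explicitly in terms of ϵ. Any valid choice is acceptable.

Fix ϵ > 0. We seek δ > 0 with 0 < |w − 6| < δ ⇒ |w^2 − 36| < ϵ.
Factor: w^2 − 36 = (w − 6)(w + 6), so |w^2 − 36| = |w − 6|·|w + 6|.
Impose δ ≤ 2 so that |w| < 8; then |w + 6| ≤ 14.
Hence |w^2 − 36| ≤ 14|w − 6|, which is < ϵ once |w − 6| < ϵ/14.
Take δ = min(2, ϵ/14). If 0 < |w − 6| < δ then both bounds hold and |w^2 − 36| ≤ 14|w − 6| < 14·(ϵ/14) = ϵ.

δ = min(2, ϵ/14)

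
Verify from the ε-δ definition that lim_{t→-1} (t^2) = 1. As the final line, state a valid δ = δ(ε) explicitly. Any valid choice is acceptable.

δ = min(2, ε/4)

Suppose ε > 0. We seek δ > 0 with 0 < |t + 1| < δ ⇒ |t^2 − 1| < ε.
Factor: t^2 − 1 = (t + 1)(t - 1), so |t^2 − 1| = |t + 1|·|t - 1|.
Restrict δ ≤ 2. Then |t + 1| < 2 gives |t| < 3, so by the triangle inequality |t - 1| ≤ 3 + 1 = 4.
Hence |t^2 − 1| ≤ 4|t + 1|, which is < ε once |t + 1| < ε/4.
Take δ = min(2, ε/4). If 0 < |t + 1| < δ then both bounds hold and |t^2 − 1| ≤ 4|t + 1| < 4·(ε/4) = ε.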